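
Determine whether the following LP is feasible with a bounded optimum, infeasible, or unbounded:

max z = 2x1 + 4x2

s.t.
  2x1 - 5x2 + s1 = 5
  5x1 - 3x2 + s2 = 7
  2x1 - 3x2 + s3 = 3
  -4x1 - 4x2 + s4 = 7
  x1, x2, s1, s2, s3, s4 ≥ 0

Unbounded (objective can increase without bound)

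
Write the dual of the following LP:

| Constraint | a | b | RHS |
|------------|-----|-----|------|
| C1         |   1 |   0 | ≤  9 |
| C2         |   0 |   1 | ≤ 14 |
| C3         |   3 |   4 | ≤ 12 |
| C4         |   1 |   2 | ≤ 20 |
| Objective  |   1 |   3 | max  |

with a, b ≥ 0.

Primal max cᵀx s.t. Ax ≤ b, x ≥ 0  →  Dual min bᵀy s.t. Aᵀy ≥ c, y ≥ 0.

Minimize: z = 9y1 + 14y2 + 12y3 + 20y4

Subject to:
  y1 + 3y3 + y4 ≥ 1
  y2 + 4y3 + 2y4 ≥ 3
  y1, y2, y3, y4 ≥ 0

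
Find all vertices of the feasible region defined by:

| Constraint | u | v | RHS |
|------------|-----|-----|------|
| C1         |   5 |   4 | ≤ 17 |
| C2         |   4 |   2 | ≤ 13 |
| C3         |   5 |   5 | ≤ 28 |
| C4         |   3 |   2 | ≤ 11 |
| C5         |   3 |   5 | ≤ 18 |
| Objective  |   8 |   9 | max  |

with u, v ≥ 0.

(0, 0), (3.25, 0), (3, 0.5), (1, 3), (0, 3.6)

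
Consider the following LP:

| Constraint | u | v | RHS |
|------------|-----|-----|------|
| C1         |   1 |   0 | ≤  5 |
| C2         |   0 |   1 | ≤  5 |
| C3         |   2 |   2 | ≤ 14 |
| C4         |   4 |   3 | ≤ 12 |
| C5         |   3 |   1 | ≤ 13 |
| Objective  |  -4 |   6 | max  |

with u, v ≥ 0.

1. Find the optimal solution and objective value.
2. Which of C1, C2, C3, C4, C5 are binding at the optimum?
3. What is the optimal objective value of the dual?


1. u = 0, v = 4, z = 24
2. C4
3. 24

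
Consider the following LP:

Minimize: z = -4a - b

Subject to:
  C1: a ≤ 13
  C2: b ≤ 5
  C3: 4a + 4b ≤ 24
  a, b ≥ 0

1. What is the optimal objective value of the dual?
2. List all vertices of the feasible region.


1. -24
2. (0, 0), (6, 0), (1, 5), (0, 5)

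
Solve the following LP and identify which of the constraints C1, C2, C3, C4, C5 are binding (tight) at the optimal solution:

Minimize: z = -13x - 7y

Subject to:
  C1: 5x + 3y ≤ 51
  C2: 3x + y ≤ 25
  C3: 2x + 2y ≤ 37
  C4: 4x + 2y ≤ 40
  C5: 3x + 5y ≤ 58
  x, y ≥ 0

At x = 6, y = 7, compute slack b - a·x for each constraint:
  C1: 51 − 51 = 0  (binding)
  C2: 25 − 25 = 0  (binding)
  C3: 37 − 26 = 11  (slack)
  C4: 40 − 38 = 2  (slack)
  C5: 58 − 53 = 5  (slack)

Optimal: x = 6, y = 7
Binding: C1, C2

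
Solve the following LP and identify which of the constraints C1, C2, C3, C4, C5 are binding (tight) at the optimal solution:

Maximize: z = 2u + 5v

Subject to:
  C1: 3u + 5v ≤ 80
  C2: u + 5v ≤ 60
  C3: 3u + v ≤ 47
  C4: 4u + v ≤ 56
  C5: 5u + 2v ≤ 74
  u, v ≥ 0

At u = 10, v = 10, compute slack b - a·x for each constraint:
  C1: 80 − 80 = 0  (binding)
  C2: 60 − 60 = 0  (binding)
  C3: 47 − 40 = 7  (slack)
  C4: 56 − 50 = 6  (slack)
  C5: 74 − 70 = 4  (slack)

Optimal: u = 10, v = 10
Binding: C1, C2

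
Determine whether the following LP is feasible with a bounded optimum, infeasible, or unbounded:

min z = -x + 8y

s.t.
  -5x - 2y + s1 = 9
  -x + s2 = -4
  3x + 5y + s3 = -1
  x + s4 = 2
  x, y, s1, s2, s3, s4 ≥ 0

Infeasible (no feasible solution exists)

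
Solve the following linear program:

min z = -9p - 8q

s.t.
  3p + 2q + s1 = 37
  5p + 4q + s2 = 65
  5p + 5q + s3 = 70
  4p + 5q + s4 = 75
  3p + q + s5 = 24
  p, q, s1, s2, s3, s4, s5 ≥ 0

Evaluate the objective at each vertex of the feasible region:
  z(0, 0) = 0
  z(8, 0) = -72
  z(5, 9) = -117  ←
  z(0, 14) = -112
The minimum is at p = 5, q = 9.

p = 5, q = 9, z = -117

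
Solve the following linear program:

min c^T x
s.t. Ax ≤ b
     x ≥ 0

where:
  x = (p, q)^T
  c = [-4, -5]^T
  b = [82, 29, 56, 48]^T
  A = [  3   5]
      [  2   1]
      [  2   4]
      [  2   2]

Evaluate the objective at each vertex of the feasible region:
  z(0, 0) = 0
  z(14.5, 0) = -58
  z(10, 9) = -85  ←
  z(0, 14) = -70
The minimum is at p = 10, q = 9.

p = 10, q = 9, z = -85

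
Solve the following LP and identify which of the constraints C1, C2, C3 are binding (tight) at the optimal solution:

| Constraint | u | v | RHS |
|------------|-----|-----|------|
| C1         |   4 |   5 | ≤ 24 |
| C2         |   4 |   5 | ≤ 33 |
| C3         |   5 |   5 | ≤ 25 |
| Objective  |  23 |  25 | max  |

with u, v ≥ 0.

At u = 1, v = 4, compute slack b - a·x for each constraint:
  C1: 24 − 24 = 0  (binding)
  C2: 33 − 24 = 9  (slack)
  C3: 25 − 25 = 0  (binding)

Optimal: u = 1, v = 4
Binding: C1, C3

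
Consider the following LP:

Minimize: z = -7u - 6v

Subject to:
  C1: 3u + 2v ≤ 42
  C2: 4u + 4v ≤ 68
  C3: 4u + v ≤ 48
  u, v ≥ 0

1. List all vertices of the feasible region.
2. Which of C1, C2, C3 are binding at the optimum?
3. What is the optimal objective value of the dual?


1. (0, 0), (12, 0), (10.8, 4.8), (8, 9), (0, 17)
2. C1, C2
3. -110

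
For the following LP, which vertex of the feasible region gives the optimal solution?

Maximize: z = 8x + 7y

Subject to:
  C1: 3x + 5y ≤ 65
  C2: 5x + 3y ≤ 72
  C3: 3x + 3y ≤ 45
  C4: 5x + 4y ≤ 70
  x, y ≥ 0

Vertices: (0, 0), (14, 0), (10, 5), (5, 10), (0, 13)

Evaluate the objective at each vertex of the feasible region:
  z(0, 0) = 0
  z(14, 0) = 112
  z(10, 5) = 115  ←
  z(5, 10) = 110
  z(0, 13) = 91
The maximum is at x = 10, y = 5.

(10, 5)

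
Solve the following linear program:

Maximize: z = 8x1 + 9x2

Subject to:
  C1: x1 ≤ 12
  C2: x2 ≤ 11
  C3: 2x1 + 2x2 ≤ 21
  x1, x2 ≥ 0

Evaluate the objective at each vertex of the feasible region:
  z(0, 0) = 0
  z(10.5, 0) = 84
  z(0, 10.5) = 94.5  ←
The maximum is at x1 = 0, x2 = 10.5.

x1 = 0, x2 = 10.5, z = 94.5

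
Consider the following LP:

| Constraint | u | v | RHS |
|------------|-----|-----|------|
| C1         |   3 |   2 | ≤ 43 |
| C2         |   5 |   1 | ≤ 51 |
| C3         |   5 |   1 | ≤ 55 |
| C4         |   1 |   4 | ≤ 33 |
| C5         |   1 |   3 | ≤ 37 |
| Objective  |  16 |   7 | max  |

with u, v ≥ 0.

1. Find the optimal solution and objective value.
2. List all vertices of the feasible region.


1. u = 9, v = 6, z = 186
2. (0, 0), (10.2, 0), (9, 6), (0, 8.25)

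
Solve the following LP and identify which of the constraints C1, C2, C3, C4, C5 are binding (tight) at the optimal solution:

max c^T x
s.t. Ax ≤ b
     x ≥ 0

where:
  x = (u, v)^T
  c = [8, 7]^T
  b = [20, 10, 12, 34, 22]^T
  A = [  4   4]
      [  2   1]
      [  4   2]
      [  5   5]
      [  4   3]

At u = 1, v = 4, compute slack b - a·x for each constraint:
  C1: 20 − 20 = 0  (binding)
  C2: 10 − 6 = 4  (slack)
  C3: 12 − 12 = 0  (binding)
  C4: 34 − 25 = 9  (slack)
  C5: 22 − 16 = 6  (slack)

Optimal: u = 1, v = 4
Binding: C1, C3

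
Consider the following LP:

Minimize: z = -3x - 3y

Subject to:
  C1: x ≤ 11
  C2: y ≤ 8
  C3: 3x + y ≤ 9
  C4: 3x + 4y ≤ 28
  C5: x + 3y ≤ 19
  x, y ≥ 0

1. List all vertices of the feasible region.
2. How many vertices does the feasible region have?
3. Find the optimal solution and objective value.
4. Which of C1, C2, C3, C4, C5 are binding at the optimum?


1. (0, 0), (3, 0), (1, 6), (0, 6.333)
2. 4
3. x = 1, y = 6, z = -21
4. C3, C5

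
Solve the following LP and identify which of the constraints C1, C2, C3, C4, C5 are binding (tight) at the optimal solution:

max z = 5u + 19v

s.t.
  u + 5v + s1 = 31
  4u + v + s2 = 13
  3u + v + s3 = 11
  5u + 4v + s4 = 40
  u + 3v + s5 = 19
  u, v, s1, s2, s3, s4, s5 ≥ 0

At u = 1, v = 6, compute slack b - a·x for each constraint:
  C1: 31 − 31 = 0  (binding)
  C2: 13 − 10 = 3  (slack)
  C3: 11 − 9 = 2  (slack)
  C4: 40 − 29 = 11  (slack)
  C5: 19 − 19 = 0  (binding)

Optimal: u = 1, v = 6
Binding: C1, C5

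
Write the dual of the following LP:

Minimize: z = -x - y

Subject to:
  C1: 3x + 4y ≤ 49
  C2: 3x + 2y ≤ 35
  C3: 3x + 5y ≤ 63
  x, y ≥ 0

Primal min cᵀx s.t. Ax ≤ b, x ≥ 0  →  Dual max −bᵀy s.t. Aᵀy ≥ −c, y ≥ 0.

Maximize: z = -49y1 - 35y2 - 63y3

Subject to:
  3y1 + 3y2 + 3y3 ≥ 1
  4y1 + 2y2 + 5y3 ≥ 1
  y1, y2, y3 ≥ 0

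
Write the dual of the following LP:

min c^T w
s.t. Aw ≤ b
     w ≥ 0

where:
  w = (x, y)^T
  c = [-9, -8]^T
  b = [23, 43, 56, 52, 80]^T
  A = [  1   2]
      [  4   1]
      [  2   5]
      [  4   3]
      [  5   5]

Primal min cᵀx s.t. Ax ≤ b, x ≥ 0  →  Dual max −bᵀy s.t. Aᵀy ≥ −c, y ≥ 0.

Maximize: z = -23y1 - 43y2 - 56y3 - 52y4 - 80y5

Subject to:
  y1 + 4y2 + 2y3 + 4y4 + 5y5 ≥ 9
  2y1 + y2 + 5y3 + 3y4 + 5y5 ≥ 8
  y1, y2, y3, y4, y5 ≥ 0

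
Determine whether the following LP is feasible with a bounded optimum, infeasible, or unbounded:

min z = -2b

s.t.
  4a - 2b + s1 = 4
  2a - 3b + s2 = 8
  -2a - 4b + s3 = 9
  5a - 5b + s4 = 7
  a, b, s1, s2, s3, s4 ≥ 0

Unbounded (objective can decrease without bound)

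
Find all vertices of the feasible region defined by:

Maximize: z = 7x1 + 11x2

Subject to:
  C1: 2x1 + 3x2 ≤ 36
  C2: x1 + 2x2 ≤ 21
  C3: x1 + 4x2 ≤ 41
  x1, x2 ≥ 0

(0, 0), (18, 0), (9, 6), (1, 10), (0, 10.25)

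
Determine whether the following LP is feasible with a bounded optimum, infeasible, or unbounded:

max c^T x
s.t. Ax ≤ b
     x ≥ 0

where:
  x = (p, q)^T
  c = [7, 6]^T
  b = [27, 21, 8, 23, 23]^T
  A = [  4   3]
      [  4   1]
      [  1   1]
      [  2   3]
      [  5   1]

Feasible with a bounded optimal solution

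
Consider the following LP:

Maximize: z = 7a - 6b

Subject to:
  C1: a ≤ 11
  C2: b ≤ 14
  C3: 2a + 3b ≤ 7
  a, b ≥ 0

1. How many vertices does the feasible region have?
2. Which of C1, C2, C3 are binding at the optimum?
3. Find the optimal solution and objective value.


1. 3
2. C3
3. a = 3.5, b = 0, z = 24.5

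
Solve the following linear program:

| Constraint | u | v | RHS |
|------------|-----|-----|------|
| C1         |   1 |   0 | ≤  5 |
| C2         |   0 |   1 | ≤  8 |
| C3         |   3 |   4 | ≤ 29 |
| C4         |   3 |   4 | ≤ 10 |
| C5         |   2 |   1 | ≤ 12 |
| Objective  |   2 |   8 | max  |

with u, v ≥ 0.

Evaluate the objective at each vertex of the feasible region:
  z(0, 0) = 0
  z(3.333, 0) = 6.667
  z(0, 2.5) = 20  ←
The maximum is at u = 0, v = 2.5.

u = 0, v = 2.5, z = 20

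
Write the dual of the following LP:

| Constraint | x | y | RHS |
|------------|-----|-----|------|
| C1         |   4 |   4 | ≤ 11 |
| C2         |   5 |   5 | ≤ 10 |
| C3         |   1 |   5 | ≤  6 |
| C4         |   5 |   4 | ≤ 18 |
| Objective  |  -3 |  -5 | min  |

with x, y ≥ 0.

Primal min cᵀx s.t. Ax ≤ b, x ≥ 0  →  Dual max −bᵀy s.t. Aᵀy ≥ −c, y ≥ 0.

Maximize: z = -11y1 - 10y2 - 6y3 - 18y4

Subject to:
  4y1 + 5y2 + y3 + 5y4 ≥ 3
  4y1 + 5y2 + 5y3 + 4y4 ≥ 5
  y1, y2, y3, y4 ≥ 0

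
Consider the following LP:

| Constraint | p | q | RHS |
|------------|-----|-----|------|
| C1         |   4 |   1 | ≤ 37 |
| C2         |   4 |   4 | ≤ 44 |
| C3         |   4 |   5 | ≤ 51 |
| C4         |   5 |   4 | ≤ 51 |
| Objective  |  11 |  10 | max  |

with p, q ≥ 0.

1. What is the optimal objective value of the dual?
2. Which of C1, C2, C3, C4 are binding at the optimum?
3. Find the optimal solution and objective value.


1. 117
2. C2, C4
3. p = 7, q = 4, z = 117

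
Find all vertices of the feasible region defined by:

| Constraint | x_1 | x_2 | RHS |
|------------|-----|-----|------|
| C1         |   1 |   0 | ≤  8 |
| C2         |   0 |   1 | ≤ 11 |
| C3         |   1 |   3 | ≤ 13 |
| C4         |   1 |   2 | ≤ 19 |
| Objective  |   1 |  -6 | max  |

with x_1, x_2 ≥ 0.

(0, 0), (8, 0), (8, 1.667), (0, 4.333)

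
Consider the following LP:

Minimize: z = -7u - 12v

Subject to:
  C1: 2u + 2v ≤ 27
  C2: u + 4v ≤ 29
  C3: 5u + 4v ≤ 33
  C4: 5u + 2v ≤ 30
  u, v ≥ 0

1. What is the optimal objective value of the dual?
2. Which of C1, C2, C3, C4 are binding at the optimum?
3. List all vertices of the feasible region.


1. -91
2. C2, C3
3. (0, 0), (6, 0), (5.4, 1.5), (1, 7), (0, 7.25)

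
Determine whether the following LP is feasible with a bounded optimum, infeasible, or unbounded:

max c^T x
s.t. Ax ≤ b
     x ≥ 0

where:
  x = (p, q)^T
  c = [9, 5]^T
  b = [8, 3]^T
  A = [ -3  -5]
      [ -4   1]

Unbounded (objective can increase without bound)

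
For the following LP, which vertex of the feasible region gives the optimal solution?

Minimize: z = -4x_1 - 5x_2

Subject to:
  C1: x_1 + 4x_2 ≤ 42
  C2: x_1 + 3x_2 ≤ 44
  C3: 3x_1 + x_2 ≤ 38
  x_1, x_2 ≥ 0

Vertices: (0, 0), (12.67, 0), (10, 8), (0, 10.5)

Evaluate the objective at each vertex of the feasible region:
  z(0, 0) = 0
  z(12.67, 0) = -50.67
  z(10, 8) = -80  ←
  z(0, 10.5) = -52.5
The minimum is at x_1 = 10, x_2 = 8.

(10, 8)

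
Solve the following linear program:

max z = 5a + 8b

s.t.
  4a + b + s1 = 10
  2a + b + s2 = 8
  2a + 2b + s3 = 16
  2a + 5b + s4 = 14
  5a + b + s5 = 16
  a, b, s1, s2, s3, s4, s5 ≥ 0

Evaluate the objective at each vertex of the feasible region:
  z(0, 0) = 0
  z(2.5, 0) = 12.5
  z(2, 2) = 26  ←
  z(0, 2.8) = 22.4
The maximum is at a = 2, b = 2.

a = 2, b = 2, z = 26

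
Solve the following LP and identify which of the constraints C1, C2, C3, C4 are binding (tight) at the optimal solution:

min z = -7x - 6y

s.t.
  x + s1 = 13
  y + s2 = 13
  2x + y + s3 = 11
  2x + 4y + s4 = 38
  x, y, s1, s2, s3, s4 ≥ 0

At x = 1, y = 9, compute slack b - a·x for each constraint:
  C1: 13 − 1 = 12  (slack)
  C2: 13 − 9 = 4  (slack)
  C3: 11 − 11 = 0  (binding)
  C4: 38 − 38 = 0  (binding)

Optimal: x = 1, y = 9
Binding: C3, C4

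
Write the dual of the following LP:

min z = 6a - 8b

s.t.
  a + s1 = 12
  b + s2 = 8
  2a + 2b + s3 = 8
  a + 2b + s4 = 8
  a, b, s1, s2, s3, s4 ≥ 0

Primal min cᵀx s.t. Ax ≤ b, x ≥ 0  →  Dual max −bᵀy s.t. Aᵀy ≥ −c, y ≥ 0.

Maximize: z = -12y1 - 8y2 - 8y3 - 8y4

Subject to:
  y1 + 2y3 + y4 ≥ -6
  y2 + 2y3 + 2y4 ≥ 8
  y1, y2, y3, y4 ≥ 0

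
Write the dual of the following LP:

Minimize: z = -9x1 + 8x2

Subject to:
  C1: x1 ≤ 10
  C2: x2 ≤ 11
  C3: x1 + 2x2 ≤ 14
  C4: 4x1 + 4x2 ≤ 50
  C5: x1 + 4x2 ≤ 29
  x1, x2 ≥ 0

Primal min cᵀx s.t. Ax ≤ b, x ≥ 0  →  Dual max −bᵀy s.t. Aᵀy ≥ −c, y ≥ 0.

Maximize: z = -10y1 - 11y2 - 14y3 - 50y4 - 29y5

Subject to:
  y1 + y3 + 4y4 + y5 ≥ 9
  y2 + 2y3 + 4y4 + 4y5 ≥ -8
  y1, y2, y3, y4, y5 ≥ 0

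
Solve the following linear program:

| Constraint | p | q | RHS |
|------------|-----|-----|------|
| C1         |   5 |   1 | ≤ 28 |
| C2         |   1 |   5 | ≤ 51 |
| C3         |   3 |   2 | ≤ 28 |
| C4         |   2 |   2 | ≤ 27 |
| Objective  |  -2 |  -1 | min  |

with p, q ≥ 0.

Evaluate the objective at each vertex of the feasible region:
  z(0, 0) = 0
  z(5.6, 0) = -11.2
  z(4, 8) = -16  ←
  z(2.923, 9.615) = -15.46
  z(0, 10.2) = -10.2
The minimum is at p = 4, q = 8.

p = 4, q = 8, z = -16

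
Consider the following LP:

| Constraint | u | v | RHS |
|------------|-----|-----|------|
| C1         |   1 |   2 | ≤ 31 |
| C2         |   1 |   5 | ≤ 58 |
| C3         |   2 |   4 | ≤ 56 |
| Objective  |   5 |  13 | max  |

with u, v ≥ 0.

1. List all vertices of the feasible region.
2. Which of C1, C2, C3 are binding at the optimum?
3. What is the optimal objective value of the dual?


1. (0, 0), (28, 0), (8, 10), (0, 11.6)
2. C2, C3
3. 170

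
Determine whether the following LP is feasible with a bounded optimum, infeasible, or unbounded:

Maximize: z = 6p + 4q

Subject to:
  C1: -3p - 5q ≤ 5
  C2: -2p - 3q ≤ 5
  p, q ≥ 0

Unbounded (objective can increase without bound)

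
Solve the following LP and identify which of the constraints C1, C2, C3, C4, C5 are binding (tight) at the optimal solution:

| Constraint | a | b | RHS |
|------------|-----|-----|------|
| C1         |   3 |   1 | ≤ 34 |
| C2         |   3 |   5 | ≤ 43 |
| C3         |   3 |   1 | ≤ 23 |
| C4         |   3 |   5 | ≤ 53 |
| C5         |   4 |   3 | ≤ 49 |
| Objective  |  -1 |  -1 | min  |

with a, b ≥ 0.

At a = 6, b = 5, compute slack b - a·x for each constraint:
  C1: 34 − 23 = 11  (slack)
  C2: 43 − 43 = 0  (binding)
  C3: 23 − 23 = 0  (binding)
  C4: 53 − 43 = 10  (slack)
  C5: 49 − 39 = 10  (slack)

Optimal: a = 6, b = 5
Binding: C2, C3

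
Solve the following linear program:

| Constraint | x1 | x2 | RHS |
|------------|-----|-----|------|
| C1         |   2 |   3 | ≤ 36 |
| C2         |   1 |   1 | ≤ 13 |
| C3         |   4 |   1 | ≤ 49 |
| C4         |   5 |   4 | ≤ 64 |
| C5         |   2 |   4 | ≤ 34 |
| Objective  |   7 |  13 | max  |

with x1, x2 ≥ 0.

Evaluate the objective at each vertex of the feasible region:
  z(0, 0) = 0
  z(12.25, 0) = 85.75
  z(12, 1) = 97
  z(9, 4) = 115  ←
  z(0, 8.5) = 110.5
The maximum is at x1 = 9, x2 = 4.

x1 = 9, x2 = 4, z = 115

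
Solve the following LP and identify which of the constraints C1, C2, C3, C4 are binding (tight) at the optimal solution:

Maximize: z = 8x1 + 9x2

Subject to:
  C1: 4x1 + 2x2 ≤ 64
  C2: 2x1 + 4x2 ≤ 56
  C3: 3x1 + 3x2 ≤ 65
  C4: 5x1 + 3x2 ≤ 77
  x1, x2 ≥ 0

At x1 = 10, x2 = 9, compute slack b - a·x for each constraint:
  C1: 64 − 58 = 6  (slack)
  C2: 56 − 56 = 0  (binding)
  C3: 65 − 57 = 8  (slack)
  C4: 77 − 77 = 0  (binding)

Optimal: x1 = 10, x2 = 9
Binding: C2, C4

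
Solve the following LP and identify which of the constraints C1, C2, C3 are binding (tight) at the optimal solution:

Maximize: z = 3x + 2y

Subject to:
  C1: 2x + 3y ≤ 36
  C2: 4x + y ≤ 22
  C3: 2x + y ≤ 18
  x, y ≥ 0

At x = 3, y = 10, compute slack b - a·x for each constraint:
  C1: 36 − 36 = 0  (binding)
  C2: 22 − 22 = 0  (binding)
  C3: 18 − 16 = 2  (slack)

Optimal: x = 3, y = 10
Binding: C1, C2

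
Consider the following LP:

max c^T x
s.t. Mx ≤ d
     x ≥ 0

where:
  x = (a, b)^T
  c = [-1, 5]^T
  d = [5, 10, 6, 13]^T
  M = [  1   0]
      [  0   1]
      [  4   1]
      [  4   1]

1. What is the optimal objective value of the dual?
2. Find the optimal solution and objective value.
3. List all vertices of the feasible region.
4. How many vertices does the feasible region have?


1. 30
2. a = 0, b = 6, z = 30
3. (0, 0), (1.5, 0), (0, 6)
4. 3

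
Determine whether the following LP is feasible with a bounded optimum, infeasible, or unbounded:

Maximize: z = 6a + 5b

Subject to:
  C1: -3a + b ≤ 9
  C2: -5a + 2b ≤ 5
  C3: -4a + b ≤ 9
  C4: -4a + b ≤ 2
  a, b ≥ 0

Unbounded (objective can increase without bound)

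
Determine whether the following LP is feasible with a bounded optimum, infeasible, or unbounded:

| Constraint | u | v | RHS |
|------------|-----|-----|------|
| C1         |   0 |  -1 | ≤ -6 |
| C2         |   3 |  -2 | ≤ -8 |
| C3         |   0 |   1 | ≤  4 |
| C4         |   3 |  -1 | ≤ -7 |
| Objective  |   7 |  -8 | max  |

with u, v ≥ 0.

Infeasible (no feasible solution exists)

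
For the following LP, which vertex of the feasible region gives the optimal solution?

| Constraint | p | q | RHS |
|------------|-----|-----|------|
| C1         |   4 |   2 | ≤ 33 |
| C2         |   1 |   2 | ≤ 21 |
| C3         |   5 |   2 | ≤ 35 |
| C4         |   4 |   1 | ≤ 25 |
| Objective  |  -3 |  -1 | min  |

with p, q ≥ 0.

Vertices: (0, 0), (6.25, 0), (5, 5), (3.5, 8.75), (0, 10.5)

Evaluate the objective at each vertex of the feasible region:
  z(0, 0) = 0
  z(6.25, 0) = -18.75
  z(5, 5) = -20  ←
  z(3.5, 8.75) = -19.25
  z(0, 10.5) = -10.5
The minimum is at p = 5, q = 5.

(5, 5)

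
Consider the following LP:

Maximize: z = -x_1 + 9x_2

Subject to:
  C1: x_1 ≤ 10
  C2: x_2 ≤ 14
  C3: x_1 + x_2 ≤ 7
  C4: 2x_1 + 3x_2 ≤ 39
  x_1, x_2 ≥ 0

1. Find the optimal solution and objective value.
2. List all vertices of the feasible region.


1. x_1 = 0, x_2 = 7, z = 63
2. (0, 0), (7, 0), (0, 7)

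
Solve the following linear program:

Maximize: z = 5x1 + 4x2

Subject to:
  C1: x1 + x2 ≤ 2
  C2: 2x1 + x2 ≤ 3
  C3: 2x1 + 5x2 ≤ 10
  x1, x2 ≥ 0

Evaluate the objective at each vertex of the feasible region:
  z(0, 0) = 0
  z(1.5, 0) = 7.5
  z(1, 1) = 9  ←
  z(0, 2) = 8
The maximum is at x1 = 1, x2 = 1.

x1 = 1, x2 = 1, z = 9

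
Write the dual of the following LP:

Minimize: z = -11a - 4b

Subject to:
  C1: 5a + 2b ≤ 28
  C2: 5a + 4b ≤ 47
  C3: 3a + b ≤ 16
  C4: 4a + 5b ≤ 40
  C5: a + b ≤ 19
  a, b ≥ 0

Primal min cᵀx s.t. Ax ≤ b, x ≥ 0  →  Dual max −bᵀy s.t. Aᵀy ≥ −c, y ≥ 0.

Maximize: z = -28y1 - 47y2 - 16y3 - 40y4 - 19y5

Subject to:
  5y1 + 5y2 + 3y3 + 4y4 + y5 ≥ 11
  2y1 + 4y2 + y3 + 5y4 + y5 ≥ 4
  y1, y2, y3, y4, y5 ≥ 0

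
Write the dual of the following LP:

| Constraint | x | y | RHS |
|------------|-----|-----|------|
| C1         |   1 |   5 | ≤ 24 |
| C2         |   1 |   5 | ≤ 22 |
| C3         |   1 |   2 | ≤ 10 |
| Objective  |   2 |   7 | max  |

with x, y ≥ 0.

Primal max cᵀx s.t. Ax ≤ b, x ≥ 0  →  Dual min bᵀy s.t. Aᵀy ≥ c, y ≥ 0.

Minimize: z = 24y1 + 22y2 + 10y3

Subject to:
  y1 + y2 + y3 ≥ 2
  5y1 + 5y2 + 2y3 ≥ 7
  y1, y2, y3 ≥ 0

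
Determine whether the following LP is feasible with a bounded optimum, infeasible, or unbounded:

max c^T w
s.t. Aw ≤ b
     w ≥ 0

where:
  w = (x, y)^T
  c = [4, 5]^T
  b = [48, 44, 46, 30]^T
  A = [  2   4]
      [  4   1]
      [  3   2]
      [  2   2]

Feasible with a bounded optimal solution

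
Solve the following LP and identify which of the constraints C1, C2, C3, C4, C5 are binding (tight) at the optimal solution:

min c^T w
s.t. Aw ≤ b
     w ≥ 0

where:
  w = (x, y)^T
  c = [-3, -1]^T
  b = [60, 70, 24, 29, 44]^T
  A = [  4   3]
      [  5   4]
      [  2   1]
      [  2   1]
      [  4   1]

At x = 10, y = 4, compute slack b - a·x for each constraint:
  C1: 60 − 52 = 8  (slack)
  C2: 70 − 66 = 4  (slack)
  C3: 24 − 24 = 0  (binding)
  C4: 29 − 24 = 5  (slack)
  C5: 44 − 44 = 0  (binding)

Optimal: x = 10, y = 4
Binding: C3, C5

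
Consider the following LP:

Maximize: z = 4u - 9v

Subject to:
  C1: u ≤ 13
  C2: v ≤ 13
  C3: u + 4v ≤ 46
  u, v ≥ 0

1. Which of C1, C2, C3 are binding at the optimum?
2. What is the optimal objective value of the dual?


1. C1
2. 52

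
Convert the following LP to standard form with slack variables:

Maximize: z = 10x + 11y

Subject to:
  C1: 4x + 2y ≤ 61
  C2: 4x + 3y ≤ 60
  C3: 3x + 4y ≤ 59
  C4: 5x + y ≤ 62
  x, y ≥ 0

max z = 10x + 11y

s.t.
  4x + 2y + s1 = 61
  4x + 3y + s2 = 60
  3x + 4y + s3 = 59
  5x + y + s4 = 62
  x, y, s1, s2, s3, s4 ≥ 0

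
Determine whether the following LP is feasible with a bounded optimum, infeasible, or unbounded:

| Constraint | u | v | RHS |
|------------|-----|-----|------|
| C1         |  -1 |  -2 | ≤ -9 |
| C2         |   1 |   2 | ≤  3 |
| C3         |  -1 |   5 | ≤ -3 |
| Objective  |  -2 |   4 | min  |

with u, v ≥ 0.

Infeasible (no feasible solution exists)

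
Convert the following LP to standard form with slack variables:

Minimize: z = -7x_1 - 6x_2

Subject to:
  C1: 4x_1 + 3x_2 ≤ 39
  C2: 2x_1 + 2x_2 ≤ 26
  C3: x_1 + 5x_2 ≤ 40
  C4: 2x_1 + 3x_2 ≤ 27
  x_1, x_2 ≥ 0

min z = -7x_1 - 6x_2

s.t.
  4x_1 + 3x_2 + s1 = 39
  2x_1 + 2x_2 + s2 = 26
  x_1 + 5x_2 + s3 = 40
  2x_1 + 3x_2 + s4 = 27
  x_1, x_2, s1, s2, s3, s4 ≥ 0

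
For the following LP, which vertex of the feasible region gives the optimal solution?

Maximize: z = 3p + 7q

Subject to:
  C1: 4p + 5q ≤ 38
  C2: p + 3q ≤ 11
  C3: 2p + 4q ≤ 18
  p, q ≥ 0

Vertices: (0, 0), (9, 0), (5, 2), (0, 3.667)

Evaluate the objective at each vertex of the feasible region:
  z(0, 0) = 0
  z(9, 0) = 27
  z(5, 2) = 29  ←
  z(0, 3.667) = 25.67
The maximum is at p = 5, q = 2.

(5, 2)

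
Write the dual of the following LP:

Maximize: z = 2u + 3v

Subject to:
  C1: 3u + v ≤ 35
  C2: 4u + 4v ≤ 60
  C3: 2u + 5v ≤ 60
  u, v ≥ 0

Primal max cᵀx s.t. Ax ≤ b, x ≥ 0  →  Dual min bᵀy s.t. Aᵀy ≥ c, y ≥ 0.

Minimize: z = 35y1 + 60y2 + 60y3

Subject to:
  3y1 + 4y2 + 2y3 ≥ 2
  y1 + 4y2 + 5y3 ≥ 3
  y1, y2, y3 ≥ 0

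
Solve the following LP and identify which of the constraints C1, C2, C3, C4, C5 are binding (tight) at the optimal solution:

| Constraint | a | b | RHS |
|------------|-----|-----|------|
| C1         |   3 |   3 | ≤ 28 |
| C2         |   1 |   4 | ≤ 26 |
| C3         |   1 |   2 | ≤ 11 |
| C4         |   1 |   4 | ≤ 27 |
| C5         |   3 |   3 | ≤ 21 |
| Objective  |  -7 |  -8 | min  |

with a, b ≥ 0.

At a = 3, b = 4, compute slack b - a·x for each constraint:
  C1: 28 − 21 = 7  (slack)
  C2: 26 − 19 = 7  (slack)
  C3: 11 − 11 = 0  (binding)
  C4: 27 − 19 = 8  (slack)
  C5: 21 − 21 = 0  (binding)

Optimal: a = 3, b = 4
Binding: C3, C5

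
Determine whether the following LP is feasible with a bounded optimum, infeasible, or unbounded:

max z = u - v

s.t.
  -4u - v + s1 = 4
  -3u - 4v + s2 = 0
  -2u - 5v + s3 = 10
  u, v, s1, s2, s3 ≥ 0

Unbounded (objective can increase without bound)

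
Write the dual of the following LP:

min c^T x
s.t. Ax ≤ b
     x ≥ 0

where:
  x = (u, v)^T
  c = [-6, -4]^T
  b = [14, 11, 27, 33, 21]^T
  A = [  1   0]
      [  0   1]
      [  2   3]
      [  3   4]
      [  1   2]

Primal min cᵀx s.t. Ax ≤ b, x ≥ 0  →  Dual max −bᵀy s.t. Aᵀy ≥ −c, y ≥ 0.

Maximize: z = -14y1 - 11y2 - 27y3 - 33y4 - 21y5

Subject to:
  y1 + 2y3 + 3y4 + y5 ≥ 6
  y2 + 3y3 + 4y4 + 2y5 ≥ 4
  y1, y2, y3, y4, y5 ≥ 0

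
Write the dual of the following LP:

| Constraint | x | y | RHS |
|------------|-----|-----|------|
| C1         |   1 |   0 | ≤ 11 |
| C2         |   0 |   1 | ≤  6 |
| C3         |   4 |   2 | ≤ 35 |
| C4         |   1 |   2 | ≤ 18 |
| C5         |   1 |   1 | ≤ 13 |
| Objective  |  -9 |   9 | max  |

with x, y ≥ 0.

Primal max cᵀx s.t. Ax ≤ b, x ≥ 0  →  Dual min bᵀy s.t. Aᵀy ≥ c, y ≥ 0.

Minimize: z = 11y1 + 6y2 + 35y3 + 18y4 + 13y5

Subject to:
  y1 + 4y3 + y4 + y5 ≥ -9
  y2 + 2y3 + 2y4 + y5 ≥ 9
  y1, y2, y3, y4, y5 ≥ 0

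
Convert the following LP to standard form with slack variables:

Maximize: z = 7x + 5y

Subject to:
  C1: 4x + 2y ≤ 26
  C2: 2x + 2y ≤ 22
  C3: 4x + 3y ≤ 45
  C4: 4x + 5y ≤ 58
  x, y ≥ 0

max z = 7x + 5y

s.t.
  4x + 2y + s1 = 26
  2x + 2y + s2 = 22
  4x + 3y + s3 = 45
  4x + 5y + s4 = 58
  x, y, s1, s2, s3, s4 ≥ 0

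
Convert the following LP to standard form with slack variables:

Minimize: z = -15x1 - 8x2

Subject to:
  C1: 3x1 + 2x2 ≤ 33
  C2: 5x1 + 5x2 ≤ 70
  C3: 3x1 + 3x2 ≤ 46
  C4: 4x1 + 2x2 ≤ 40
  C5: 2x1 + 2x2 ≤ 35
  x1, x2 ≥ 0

min z = -15x1 - 8x2

s.t.
  3x1 + 2x2 + s1 = 33
  5x1 + 5x2 + s2 = 70
  3x1 + 3x2 + s3 = 46
  4x1 + 2x2 + s4 = 40
  2x1 + 2x2 + s5 = 35
  x1, x2, s1, s2, s3, s4, s5 ≥ 0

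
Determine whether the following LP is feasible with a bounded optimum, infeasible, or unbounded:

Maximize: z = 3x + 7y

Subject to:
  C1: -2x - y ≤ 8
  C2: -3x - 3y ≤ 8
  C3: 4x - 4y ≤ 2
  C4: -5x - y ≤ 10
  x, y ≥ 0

Unbounded (objective can increase without bound)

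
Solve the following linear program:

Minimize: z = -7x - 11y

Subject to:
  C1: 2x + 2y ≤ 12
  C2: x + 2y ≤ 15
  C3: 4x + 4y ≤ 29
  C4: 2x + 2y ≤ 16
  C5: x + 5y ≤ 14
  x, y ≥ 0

Evaluate the objective at each vertex of the feasible region:
  z(0, 0) = 0
  z(6, 0) = -42
  z(4, 2) = -50  ←
  z(0, 2.8) = -30.8
The minimum is at x = 4, y = 2.

x = 4, y = 2, z = -50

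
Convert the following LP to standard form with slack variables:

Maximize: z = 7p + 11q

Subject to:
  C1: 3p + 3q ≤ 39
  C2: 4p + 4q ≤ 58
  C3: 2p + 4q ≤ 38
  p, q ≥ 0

max z = 7p + 11q

s.t.
  3p + 3q + s1 = 39
  4p + 4q + s2 = 58
  2p + 4q + s3 = 38
  p, q, s1, s2, s3 ≥ 0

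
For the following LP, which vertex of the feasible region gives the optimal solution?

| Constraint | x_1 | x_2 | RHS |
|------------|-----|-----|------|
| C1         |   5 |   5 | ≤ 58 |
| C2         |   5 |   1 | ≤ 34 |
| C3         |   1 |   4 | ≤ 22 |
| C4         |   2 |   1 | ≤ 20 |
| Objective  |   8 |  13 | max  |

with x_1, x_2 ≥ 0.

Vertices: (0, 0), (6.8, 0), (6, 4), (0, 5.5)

Evaluate the objective at each vertex of the feasible region:
  z(0, 0) = 0
  z(6.8, 0) = 54.4
  z(6, 4) = 100  ←
  z(0, 5.5) = 71.5
The maximum is at x_1 = 6, x_2 = 4.

(6, 4)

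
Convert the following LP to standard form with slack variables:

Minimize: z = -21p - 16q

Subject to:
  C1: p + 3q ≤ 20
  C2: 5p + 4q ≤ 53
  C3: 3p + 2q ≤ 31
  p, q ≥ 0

min z = -21p - 16q

s.t.
  p + 3q + s1 = 20
  5p + 4q + s2 = 53
  3p + 2q + s3 = 31
  p, q, s1, s2, s3 ≥ 0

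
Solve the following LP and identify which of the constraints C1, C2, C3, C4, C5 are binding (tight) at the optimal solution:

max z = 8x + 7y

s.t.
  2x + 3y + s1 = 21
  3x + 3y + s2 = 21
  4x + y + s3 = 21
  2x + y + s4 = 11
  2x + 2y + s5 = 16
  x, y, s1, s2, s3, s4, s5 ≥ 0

At x = 4, y = 3, compute slack b - a·x for each constraint:
  C1: 21 − 17 = 4  (slack)
  C2: 21 − 21 = 0  (binding)
  C3: 21 − 19 = 2  (slack)
  C4: 11 − 11 = 0  (binding)
  C5: 16 − 14 = 2  (slack)

Optimal: x = 4, y = 3
Binding: C2, C4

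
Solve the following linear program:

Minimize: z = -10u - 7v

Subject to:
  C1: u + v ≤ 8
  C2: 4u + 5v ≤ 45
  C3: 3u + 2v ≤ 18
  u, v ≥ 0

Evaluate the objective at each vertex of the feasible region:
  z(0, 0) = 0
  z(6, 0) = -60
  z(2, 6) = -62  ←
  z(0, 8) = -56
The minimum is at u = 2, v = 6.

u = 2, v = 6, z = -62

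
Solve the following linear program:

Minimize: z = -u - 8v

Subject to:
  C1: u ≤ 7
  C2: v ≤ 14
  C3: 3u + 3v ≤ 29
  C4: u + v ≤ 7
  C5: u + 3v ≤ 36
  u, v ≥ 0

Evaluate the objective at each vertex of the feasible region:
  z(0, 0) = 0
  z(7, 0) = -7
  z(0, 7) = -56  ←
The minimum is at u = 0, v = 7.

u = 0, v = 7, z = -56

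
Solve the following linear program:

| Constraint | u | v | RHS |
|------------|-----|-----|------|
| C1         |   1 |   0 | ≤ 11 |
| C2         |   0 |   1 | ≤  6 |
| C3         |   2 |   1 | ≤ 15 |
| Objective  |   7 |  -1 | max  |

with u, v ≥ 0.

Evaluate the objective at each vertex of the feasible region:
  z(0, 0) = 0
  z(7.5, 0) = 52.5  ←
  z(4.5, 6) = 25.5
  z(0, 6) = -6
The maximum is at u = 7.5, v = 0.

u = 7.5, v = 0, z = 52.5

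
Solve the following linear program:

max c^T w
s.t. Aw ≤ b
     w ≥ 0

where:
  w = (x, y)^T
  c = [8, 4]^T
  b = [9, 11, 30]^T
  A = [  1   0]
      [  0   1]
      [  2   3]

Evaluate the objective at each vertex of the feasible region:
  z(0, 0) = 0
  z(9, 0) = 72
  z(9, 4) = 88  ←
  z(0, 10) = 40
The maximum is at x = 9, y = 4.

x = 9, y = 4, z = 88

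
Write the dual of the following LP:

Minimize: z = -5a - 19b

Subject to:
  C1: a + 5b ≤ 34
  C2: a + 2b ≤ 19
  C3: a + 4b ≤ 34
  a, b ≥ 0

Primal min cᵀx s.t. Ax ≤ b, x ≥ 0  →  Dual max −bᵀy s.t. Aᵀy ≥ −c, y ≥ 0.

Maximize: z = -34y1 - 19y2 - 34y3

Subject to:
  y1 + y2 + y3 ≥ 5
  5y1 + 2y2 + 4y3 ≥ 19
  y1, y2, y3 ≥ 0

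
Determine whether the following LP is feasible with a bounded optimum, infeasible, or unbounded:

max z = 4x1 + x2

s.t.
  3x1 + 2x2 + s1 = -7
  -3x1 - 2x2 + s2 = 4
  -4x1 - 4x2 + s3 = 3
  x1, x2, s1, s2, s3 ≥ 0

Infeasible (no feasible solution exists)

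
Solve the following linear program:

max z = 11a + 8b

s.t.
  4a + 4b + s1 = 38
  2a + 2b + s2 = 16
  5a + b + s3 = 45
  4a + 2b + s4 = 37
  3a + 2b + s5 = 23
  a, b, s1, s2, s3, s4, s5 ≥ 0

Evaluate the objective at each vertex of the feasible region:
  z(0, 0) = 0
  z(7.667, 0) = 84.33
  z(7, 1) = 85  ←
  z(0, 8) = 64
The maximum is at a = 7, b = 1.

a = 7, b = 1, z = 85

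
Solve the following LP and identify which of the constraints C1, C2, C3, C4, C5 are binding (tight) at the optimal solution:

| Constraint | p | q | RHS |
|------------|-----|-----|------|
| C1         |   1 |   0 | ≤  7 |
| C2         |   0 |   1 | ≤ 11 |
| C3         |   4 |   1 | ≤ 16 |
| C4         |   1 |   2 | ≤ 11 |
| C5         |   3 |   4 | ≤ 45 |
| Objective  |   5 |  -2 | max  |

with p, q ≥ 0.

At p = 4, q = 0, compute slack b - a·x for each constraint:
  C1: 7 − 4 = 3  (slack)
  C2: 11 − 0 = 11  (slack)
  C3: 16 − 16 = 0  (binding)
  C4: 11 − 4 = 7  (slack)
  C5: 45 − 12 = 33  (slack)

Optimal: p = 4, q = 0
Binding: C3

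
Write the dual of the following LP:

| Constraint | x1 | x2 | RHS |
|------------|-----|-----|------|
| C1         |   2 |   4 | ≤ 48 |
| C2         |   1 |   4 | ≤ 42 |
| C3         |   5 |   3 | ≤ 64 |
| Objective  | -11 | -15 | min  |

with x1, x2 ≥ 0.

Primal min cᵀx s.t. Ax ≤ b, x ≥ 0  →  Dual max −bᵀy s.t. Aᵀy ≥ −c, y ≥ 0.

Maximize: z = -48y1 - 42y2 - 64y3

Subject to:
  2y1 + y2 + 5y3 ≥ 11
  4y1 + 4y2 + 3y3 ≥ 15
  y1, y2, y3 ≥ 0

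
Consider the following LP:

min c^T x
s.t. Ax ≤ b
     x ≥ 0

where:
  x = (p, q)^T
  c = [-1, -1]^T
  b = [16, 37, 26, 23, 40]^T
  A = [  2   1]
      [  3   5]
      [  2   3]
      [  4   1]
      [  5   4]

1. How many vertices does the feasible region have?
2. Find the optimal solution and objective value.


1. 5
2. p = 4, q = 5, z = -9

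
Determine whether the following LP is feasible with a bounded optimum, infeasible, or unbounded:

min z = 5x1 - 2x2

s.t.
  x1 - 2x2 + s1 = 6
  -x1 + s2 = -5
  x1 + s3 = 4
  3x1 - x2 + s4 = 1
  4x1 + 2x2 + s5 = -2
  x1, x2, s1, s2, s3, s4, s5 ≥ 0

Infeasible (no feasible solution exists)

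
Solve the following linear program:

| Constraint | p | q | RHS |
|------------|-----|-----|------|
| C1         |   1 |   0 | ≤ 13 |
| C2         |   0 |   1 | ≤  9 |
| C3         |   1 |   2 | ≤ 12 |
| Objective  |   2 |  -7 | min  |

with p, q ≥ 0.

Evaluate the objective at each vertex of the feasible region:
  z(0, 0) = 0
  z(12, 0) = 24
  z(0, 6) = -42  ←
The minimum is at p = 0, q = 6.

p = 0, q = 6, z = -42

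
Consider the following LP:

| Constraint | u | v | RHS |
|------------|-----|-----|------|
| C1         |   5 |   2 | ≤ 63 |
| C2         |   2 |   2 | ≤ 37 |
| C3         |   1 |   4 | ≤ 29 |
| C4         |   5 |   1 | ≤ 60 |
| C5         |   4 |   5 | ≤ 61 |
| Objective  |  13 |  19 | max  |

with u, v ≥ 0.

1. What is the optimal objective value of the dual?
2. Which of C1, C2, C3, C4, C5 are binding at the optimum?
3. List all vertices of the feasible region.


1. 212
2. C3, C5
3. (0, 0), (12, 0), (11.4, 3), (11.35, 3.118), (9, 5), (0, 7.25)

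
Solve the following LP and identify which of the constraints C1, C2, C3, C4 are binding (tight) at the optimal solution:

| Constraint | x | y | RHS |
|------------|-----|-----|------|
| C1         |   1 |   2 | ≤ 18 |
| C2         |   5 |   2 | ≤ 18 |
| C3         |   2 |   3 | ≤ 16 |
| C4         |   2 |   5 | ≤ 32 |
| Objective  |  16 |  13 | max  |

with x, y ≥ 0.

At x = 2, y = 4, compute slack b - a·x for each constraint:
  C1: 18 − 10 = 8  (slack)
  C2: 18 − 18 = 0  (binding)
  C3: 16 − 16 = 0  (binding)
  C4: 32 − 24 = 8  (slack)

Optimal: x = 2, y = 4
Binding: C2, C3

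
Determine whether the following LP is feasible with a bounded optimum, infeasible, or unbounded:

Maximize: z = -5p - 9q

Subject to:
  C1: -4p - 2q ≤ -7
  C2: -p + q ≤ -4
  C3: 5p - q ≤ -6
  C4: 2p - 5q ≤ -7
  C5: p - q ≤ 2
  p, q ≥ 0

Infeasible (no feasible solution exists)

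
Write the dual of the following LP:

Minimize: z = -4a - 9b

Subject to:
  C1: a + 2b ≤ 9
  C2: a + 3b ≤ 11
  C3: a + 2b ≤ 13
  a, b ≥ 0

Primal min cᵀx s.t. Ax ≤ b, x ≥ 0  →  Dual max −bᵀy s.t. Aᵀy ≥ −c, y ≥ 0.

Maximize: z = -9y1 - 11y2 - 13y3

Subject to:
  y1 + y2 + y3 ≥ 4
  2y1 + 3y2 + 2y3 ≥ 9
  y1, y2, y3 ≥ 0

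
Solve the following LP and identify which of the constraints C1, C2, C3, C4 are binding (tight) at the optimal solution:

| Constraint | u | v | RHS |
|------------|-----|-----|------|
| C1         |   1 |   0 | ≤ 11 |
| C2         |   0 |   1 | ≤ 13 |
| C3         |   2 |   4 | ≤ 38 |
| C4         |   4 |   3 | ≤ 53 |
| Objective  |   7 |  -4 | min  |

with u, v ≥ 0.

At u = 0, v = 9.5, compute slack b - a·x for each constraint:
  C1: 11 − 0 = 11  (slack)
  C2: 13 − 9.5 = 3.5  (slack)
  C3: 38 − 38 = 0  (binding)
  C4: 53 − 28.5 = 24.5  (slack)

Optimal: u = 0, v = 9.5
Binding: C3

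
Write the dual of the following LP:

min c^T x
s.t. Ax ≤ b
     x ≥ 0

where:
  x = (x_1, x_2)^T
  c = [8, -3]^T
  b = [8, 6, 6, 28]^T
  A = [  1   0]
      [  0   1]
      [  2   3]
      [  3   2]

Primal min cᵀx s.t. Ax ≤ b, x ≥ 0  →  Dual max −bᵀy s.t. Aᵀy ≥ −c, y ≥ 0.

Maximize: z = -8y1 - 6y2 - 6y3 - 28y4

Subject to:
  y1 + 2y3 + 3y4 ≥ -8
  y2 + 3y3 + 2y4 ≥ 3
  y1, y2, y3, y4 ≥ 0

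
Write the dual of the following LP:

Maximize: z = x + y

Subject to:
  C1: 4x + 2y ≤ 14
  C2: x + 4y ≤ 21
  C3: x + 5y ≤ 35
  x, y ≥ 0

Primal max cᵀx s.t. Ax ≤ b, x ≥ 0  →  Dual min bᵀy s.t. Aᵀy ≥ c, y ≥ 0.

Minimize: z = 14y1 + 21y2 + 35y3

Subject to:
  4y1 + y2 + y3 ≥ 1
  2y1 + 4y2 + 5y3 ≥ 1
  y1, y2, y3 ≥ 0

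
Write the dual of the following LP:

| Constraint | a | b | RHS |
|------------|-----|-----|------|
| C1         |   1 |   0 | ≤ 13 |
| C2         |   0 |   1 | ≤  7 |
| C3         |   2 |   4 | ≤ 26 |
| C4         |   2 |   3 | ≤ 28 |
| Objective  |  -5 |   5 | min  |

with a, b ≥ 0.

Primal min cᵀx s.t. Ax ≤ b, x ≥ 0  →  Dual max −bᵀy s.t. Aᵀy ≥ −c, y ≥ 0.

Maximize: z = -13y1 - 7y2 - 26y3 - 28y4

Subject to:
  y1 + 2y3 + 2y4 ≥ 5
  y2 + 4y3 + 3y4 ≥ -5
  y1, y2, y3, y4 ≥ 0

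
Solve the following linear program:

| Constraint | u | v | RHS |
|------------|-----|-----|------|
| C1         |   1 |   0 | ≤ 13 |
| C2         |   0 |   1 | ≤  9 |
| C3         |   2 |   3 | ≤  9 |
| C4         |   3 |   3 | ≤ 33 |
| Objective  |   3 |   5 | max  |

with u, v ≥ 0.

Evaluate the objective at each vertex of the feasible region:
  z(0, 0) = 0
  z(4.5, 0) = 13.5
  z(0, 3) = 15  ←
The maximum is at u = 0, v = 3.

u = 0, v = 3, z = 15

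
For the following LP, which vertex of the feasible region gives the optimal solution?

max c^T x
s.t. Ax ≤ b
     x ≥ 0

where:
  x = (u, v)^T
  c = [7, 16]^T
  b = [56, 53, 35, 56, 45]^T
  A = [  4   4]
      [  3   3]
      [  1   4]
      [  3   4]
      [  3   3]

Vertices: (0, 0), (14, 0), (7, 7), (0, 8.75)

Evaluate the objective at each vertex of the feasible region:
  z(0, 0) = 0
  z(14, 0) = 98
  z(7, 7) = 161  ←
  z(0, 8.75) = 140
The maximum is at u = 7, v = 7.

(7, 7)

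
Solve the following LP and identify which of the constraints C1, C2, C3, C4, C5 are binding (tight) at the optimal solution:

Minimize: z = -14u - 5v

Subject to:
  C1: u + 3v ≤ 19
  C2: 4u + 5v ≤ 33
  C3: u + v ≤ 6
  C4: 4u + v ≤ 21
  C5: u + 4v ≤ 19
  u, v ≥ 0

At u = 5, v = 1, compute slack b - a·x for each constraint:
  C1: 19 − 8 = 11  (slack)
  C2: 33 − 25 = 8  (slack)
  C3: 6 − 6 = 0  (binding)
  C4: 21 − 21 = 0  (binding)
  C5: 19 − 9 = 10  (slack)

Optimal: u = 5, v = 1
Binding: C3, C4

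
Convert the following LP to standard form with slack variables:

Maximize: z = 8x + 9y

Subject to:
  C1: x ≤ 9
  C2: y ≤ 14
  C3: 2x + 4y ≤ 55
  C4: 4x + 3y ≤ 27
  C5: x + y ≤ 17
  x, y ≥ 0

max z = 8x + 9y

s.t.
  x + s1 = 9
  y + s2 = 14
  2x + 4y + s3 = 55
  4x + 3y + s4 = 27
  x + y + s5 = 17
  x, y, s1, s2, s3, s4, s5 ≥ 0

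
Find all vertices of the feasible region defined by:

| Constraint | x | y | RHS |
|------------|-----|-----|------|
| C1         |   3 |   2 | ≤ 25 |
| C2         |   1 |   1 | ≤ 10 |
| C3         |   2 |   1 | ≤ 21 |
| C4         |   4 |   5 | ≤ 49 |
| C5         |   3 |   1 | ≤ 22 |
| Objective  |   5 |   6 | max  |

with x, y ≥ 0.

(0, 0), (7.333, 0), (6.333, 3), (5, 5), (1, 9), (0, 9.8)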